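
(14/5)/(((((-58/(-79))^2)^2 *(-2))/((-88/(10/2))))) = 2999156237/35364050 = 84.81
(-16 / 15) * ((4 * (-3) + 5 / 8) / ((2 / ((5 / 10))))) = 91 / 30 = 3.03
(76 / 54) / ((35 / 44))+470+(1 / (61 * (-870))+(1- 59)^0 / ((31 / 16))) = 48950357923 / 103645710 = 472.29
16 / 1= 16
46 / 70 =23 / 35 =0.66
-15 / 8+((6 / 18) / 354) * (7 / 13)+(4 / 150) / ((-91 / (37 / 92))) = -416682121 / 222276600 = -1.87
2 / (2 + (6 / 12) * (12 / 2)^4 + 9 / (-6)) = 4 / 1297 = 0.00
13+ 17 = 30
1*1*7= 7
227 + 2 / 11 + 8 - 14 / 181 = 468093 / 1991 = 235.10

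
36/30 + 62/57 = 652/285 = 2.29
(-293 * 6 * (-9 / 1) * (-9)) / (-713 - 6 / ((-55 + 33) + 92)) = 2491965 / 12479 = 199.69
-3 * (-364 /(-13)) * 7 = -588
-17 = -17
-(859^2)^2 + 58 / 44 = -11978304143513 / 22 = -544468370159.68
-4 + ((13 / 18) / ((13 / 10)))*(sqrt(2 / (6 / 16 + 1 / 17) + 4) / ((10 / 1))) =-4 + sqrt(7493) / 531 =-3.84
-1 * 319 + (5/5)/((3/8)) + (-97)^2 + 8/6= 9094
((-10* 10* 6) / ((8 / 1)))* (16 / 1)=-1200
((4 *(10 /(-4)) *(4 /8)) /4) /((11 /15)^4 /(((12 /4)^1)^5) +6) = -61509375 /295303564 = -0.21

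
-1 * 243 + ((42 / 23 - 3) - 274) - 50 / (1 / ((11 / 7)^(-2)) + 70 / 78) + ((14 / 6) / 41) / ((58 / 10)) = -140676433892 / 263925897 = -533.01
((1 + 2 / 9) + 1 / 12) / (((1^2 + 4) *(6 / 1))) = 47 / 1080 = 0.04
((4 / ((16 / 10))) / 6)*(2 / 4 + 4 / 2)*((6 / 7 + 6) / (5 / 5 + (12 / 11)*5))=550 / 497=1.11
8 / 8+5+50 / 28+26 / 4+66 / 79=8362 / 553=15.12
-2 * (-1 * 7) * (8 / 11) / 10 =1.02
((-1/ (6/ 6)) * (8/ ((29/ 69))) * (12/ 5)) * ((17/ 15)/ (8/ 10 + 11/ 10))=-75072/ 2755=-27.25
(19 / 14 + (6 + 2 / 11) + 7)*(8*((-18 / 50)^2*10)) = 1450872 / 9625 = 150.74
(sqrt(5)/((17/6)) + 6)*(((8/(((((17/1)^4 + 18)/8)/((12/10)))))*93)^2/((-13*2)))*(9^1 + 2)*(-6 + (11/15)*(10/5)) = 56115265536*sqrt(5)/11340492346625 + 953959514112/11340492346625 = 0.10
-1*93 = -93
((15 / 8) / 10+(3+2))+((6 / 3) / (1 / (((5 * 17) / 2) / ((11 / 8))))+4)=12497 / 176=71.01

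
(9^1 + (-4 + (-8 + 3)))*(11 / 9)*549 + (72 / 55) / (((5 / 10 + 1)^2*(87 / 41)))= 1312 / 4785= 0.27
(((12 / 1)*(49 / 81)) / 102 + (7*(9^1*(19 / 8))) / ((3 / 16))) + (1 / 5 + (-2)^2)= 5523637 / 6885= 802.27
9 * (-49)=-441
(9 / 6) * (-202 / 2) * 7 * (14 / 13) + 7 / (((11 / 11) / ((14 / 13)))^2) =-191639 / 169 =-1133.96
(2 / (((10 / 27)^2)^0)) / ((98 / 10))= 10 / 49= 0.20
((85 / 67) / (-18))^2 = 0.00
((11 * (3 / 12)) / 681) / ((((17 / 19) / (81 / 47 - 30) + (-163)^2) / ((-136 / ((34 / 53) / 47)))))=-230634217 / 152292715540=-0.00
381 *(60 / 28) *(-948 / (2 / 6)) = -16253460 / 7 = -2321922.86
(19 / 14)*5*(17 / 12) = 1615 / 168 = 9.61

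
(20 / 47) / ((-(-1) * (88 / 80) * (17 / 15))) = 3000 / 8789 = 0.34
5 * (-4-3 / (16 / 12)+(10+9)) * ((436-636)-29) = -14598.75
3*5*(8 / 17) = 120 / 17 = 7.06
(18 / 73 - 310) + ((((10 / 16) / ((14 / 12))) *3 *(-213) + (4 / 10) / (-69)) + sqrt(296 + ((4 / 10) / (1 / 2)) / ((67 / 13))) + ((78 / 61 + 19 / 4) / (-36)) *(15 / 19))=-2132223720763 / 3269214480 + 2 *sqrt(8309005) / 335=-635.00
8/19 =0.42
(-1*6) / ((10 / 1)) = -0.60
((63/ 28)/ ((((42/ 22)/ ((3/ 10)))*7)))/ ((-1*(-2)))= 99/ 3920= 0.03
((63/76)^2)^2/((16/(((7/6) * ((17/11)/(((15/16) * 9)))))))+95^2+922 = 9947.01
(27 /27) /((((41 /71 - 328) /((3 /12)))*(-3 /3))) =71 /92988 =0.00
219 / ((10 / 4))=438 / 5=87.60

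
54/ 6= 9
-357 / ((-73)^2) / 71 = -357 / 378359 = -0.00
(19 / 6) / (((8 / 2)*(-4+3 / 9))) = -19 / 88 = -0.22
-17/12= -1.42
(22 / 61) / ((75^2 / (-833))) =-18326 / 343125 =-0.05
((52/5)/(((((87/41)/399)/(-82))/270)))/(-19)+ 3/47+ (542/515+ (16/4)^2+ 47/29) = 1599563592066/701945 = 2278759.15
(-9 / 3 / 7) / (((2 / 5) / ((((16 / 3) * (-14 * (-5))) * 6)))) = -2400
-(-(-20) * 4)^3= -512000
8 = 8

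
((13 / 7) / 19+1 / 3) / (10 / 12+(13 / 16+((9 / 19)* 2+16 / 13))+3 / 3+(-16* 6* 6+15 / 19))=-35776 / 47337521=-0.00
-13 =-13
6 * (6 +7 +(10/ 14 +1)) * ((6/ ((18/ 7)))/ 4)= 51.50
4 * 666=2664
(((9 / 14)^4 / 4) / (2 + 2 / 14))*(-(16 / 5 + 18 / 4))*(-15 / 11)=6561 / 31360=0.21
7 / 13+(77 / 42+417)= 32711 / 78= 419.37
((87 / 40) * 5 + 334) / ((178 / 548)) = 4247 / 4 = 1061.75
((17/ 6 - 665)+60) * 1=-3613/ 6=-602.17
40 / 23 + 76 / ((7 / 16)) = 28248 / 161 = 175.45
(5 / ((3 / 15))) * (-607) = -15175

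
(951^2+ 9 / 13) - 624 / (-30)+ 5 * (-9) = 58784537 / 65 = 904377.49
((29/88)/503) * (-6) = -87/22132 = -0.00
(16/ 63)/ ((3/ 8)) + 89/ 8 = 11.80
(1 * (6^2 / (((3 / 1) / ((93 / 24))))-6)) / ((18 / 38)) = 171 / 2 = 85.50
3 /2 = 1.50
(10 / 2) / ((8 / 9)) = 45 / 8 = 5.62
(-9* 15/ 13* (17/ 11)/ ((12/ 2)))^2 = 585225/ 81796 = 7.15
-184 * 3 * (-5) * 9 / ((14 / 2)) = 24840 / 7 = 3548.57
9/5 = 1.80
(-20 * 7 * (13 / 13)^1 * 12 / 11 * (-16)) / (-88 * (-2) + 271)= 8960 / 1639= 5.47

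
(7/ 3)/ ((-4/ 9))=-21/ 4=-5.25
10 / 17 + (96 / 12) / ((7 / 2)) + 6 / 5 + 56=35744 / 595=60.07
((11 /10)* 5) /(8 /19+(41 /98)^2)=1003618 /108771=9.23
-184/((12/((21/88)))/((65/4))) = -10465/176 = -59.46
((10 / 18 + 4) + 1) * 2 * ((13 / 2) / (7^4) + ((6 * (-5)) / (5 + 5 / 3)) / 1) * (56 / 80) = -107980 / 3087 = -34.98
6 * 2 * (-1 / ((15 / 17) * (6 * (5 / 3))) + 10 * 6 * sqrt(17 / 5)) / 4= -17 / 50 + 36 * sqrt(85)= 331.56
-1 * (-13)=13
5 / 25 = 1 / 5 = 0.20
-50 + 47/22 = -1053/22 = -47.86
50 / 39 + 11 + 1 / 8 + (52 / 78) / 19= 73757 / 5928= 12.44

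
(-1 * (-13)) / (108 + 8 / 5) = 65 / 548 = 0.12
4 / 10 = 2 / 5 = 0.40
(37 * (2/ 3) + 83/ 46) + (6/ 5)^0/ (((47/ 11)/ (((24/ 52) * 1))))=2241091/ 84318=26.58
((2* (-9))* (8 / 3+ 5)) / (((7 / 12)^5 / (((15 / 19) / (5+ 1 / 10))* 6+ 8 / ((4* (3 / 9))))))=-76850270208 / 5428661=-14156.40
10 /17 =0.59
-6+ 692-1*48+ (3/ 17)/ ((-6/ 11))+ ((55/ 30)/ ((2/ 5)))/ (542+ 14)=72328751/ 113424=637.68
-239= -239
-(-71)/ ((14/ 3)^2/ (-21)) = -1917/ 28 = -68.46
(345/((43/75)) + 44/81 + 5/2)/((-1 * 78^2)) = -324073/3260088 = -0.10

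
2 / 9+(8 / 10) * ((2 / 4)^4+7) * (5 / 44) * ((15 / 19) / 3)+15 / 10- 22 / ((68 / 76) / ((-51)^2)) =-63952.11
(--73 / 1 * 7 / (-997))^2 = 261121 / 994009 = 0.26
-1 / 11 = -0.09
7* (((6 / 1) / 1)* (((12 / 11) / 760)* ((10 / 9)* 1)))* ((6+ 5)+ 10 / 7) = 174 / 209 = 0.83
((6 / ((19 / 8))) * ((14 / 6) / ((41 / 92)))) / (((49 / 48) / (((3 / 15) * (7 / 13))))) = 1.40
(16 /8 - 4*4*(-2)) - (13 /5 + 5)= 132 /5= 26.40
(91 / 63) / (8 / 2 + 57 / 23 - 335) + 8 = 8.00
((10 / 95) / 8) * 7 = 7 / 76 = 0.09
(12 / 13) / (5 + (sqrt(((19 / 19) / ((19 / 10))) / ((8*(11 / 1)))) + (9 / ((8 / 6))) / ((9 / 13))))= 0.06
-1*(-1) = 1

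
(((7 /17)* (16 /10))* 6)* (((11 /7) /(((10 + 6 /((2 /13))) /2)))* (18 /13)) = 0.35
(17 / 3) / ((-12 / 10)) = -85 / 18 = -4.72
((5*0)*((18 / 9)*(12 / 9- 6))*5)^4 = 0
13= 13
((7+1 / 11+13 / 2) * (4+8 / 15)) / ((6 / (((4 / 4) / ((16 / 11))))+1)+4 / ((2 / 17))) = 782 / 555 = 1.41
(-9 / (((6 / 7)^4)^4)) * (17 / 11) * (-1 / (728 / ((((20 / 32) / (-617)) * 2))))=-0.00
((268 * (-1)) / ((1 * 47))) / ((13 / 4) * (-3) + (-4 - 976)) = 1072 / 186073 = 0.01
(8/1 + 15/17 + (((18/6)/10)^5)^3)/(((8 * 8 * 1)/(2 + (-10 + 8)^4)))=1359000002195382771/544000000000000000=2.50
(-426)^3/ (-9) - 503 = 8589361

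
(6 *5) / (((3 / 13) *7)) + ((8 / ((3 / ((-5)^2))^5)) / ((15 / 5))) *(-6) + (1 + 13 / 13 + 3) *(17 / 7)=-1093697755 / 1701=-642973.40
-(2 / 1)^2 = -4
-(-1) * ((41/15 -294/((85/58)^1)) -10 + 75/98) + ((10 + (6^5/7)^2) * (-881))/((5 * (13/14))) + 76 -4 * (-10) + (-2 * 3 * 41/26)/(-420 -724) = -43512730494674663/185825640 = -234158916.36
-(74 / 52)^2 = -1369 / 676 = -2.03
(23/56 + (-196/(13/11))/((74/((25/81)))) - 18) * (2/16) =-39885785/17454528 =-2.29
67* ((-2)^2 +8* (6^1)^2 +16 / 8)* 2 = 39396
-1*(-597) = 597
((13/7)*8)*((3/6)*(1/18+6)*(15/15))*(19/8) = 26923/252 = 106.84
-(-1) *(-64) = -64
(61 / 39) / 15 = 61 / 585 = 0.10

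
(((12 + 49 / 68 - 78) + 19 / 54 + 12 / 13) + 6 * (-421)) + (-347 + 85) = -68071643 / 23868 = -2852.00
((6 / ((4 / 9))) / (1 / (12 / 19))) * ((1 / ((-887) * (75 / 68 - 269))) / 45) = 0.00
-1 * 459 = -459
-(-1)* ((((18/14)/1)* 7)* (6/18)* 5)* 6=90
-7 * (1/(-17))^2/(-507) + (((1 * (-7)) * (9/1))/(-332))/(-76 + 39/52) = -1293724/522940587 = -0.00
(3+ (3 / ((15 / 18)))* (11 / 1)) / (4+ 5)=4.73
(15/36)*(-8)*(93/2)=-155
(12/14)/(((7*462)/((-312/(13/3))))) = -72/3773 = -0.02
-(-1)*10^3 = 1000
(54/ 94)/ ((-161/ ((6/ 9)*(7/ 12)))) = -3/ 2162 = -0.00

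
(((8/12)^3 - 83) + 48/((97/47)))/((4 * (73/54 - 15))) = 1.09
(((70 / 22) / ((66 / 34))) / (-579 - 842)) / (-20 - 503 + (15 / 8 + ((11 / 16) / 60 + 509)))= 27200 / 285643127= 0.00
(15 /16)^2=225 /256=0.88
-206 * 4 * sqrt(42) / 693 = -7.71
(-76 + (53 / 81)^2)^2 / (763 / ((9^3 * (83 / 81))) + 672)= 20405086356107 / 2404623315843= 8.49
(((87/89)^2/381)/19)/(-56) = -2523/1070348888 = -0.00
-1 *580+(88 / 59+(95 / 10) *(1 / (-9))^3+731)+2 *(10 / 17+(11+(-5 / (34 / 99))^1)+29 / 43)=9299389301 / 62882082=147.89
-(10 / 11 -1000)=10990 / 11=999.09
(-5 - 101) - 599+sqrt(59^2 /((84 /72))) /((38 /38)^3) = -705+59 * sqrt(42) /7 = -650.38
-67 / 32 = -2.09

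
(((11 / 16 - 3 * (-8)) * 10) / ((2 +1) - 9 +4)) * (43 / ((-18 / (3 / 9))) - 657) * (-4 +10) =70153975 / 144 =487180.38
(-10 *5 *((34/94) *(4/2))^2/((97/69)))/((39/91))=-9305800/214273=-43.43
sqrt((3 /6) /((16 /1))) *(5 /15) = sqrt(2) /24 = 0.06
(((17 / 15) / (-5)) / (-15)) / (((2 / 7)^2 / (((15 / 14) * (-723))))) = -28679 / 200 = -143.40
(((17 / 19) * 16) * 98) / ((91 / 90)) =342720 / 247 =1387.53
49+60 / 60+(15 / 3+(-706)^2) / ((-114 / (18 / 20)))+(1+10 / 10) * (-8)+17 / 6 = -4443979 / 1140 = -3898.23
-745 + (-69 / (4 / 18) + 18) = -2075 / 2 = -1037.50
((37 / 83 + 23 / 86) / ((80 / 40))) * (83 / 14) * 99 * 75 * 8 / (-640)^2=1512027 / 4931584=0.31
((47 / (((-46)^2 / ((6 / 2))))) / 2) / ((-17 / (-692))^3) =2247.22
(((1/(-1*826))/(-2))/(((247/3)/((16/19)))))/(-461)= -12/893514349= -0.00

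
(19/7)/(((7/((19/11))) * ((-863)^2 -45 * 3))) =361/401357726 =0.00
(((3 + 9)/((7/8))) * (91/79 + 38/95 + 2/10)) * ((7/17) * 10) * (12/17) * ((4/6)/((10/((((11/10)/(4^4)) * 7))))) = 79926/570775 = 0.14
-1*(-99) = 99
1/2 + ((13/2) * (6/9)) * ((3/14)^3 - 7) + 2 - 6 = -278165/8232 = -33.79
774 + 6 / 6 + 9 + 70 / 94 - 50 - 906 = -8049 / 47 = -171.26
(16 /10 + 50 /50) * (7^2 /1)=637 /5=127.40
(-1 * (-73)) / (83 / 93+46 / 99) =224037 / 4165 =53.79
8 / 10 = 4 / 5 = 0.80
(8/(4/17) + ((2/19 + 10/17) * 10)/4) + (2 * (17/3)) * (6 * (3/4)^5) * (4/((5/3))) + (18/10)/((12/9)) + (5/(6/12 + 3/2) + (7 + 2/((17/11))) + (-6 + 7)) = 1810991/20672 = 87.61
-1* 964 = -964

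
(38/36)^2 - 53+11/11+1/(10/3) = -81949/1620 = -50.59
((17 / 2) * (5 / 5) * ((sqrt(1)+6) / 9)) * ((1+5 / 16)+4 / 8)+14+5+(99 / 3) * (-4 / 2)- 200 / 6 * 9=-96485 / 288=-335.02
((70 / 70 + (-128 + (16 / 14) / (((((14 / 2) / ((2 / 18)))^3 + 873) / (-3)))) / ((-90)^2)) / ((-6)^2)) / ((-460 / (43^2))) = -1078763584331 / 9816743160000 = -0.11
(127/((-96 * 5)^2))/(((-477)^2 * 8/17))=2159/419381452800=0.00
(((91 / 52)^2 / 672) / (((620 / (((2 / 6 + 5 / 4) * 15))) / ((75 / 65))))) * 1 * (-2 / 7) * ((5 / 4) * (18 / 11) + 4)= -0.00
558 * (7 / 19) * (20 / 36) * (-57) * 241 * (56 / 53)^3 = -275525698560 / 148877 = -1850693.52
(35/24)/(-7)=-5/24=-0.21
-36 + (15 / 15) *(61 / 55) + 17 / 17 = -33.89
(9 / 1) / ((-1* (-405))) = 1 / 45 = 0.02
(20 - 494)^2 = 224676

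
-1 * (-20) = 20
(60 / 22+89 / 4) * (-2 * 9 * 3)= -29673 / 22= -1348.77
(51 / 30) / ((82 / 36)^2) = 2754 / 8405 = 0.33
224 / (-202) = -112 / 101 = -1.11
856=856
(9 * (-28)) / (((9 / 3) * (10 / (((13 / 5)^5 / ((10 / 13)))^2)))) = -489259787572101 / 2441406250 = -200400.81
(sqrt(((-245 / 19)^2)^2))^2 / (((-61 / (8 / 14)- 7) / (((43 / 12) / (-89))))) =4426543625 / 452344191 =9.79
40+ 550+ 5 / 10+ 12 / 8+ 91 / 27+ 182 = 20989 / 27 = 777.37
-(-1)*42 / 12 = 7 / 2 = 3.50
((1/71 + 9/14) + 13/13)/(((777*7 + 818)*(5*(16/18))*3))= 4941/248778320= 0.00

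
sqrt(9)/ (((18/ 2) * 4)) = 1/ 12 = 0.08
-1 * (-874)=874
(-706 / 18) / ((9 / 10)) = -3530 / 81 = -43.58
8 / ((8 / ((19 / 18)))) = 19 / 18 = 1.06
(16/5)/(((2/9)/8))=576/5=115.20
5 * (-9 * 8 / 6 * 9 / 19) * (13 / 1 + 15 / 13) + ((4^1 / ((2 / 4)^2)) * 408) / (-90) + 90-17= -1488671 / 3705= -401.80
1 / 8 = 0.12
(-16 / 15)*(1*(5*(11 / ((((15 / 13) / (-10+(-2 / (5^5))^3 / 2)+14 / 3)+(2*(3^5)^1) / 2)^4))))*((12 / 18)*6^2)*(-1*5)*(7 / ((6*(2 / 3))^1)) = 3051998931518225626863076320469406915011328215079109120 / 930324351384005655554059987945555165142588771719207238255761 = 0.00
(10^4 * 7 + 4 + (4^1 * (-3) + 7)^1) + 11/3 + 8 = 210032/3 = 70010.67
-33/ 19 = -1.74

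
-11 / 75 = -0.15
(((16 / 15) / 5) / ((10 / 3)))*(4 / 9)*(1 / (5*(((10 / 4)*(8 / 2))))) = 16 / 28125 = 0.00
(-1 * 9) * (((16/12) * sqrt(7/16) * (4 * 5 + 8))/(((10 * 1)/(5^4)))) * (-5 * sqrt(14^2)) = 367500 * sqrt(7) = 972313.61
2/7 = 0.29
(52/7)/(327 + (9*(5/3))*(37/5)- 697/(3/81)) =-52/128667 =-0.00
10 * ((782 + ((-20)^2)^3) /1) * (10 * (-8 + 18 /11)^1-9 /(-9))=-440965387980 /11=-40087762543.64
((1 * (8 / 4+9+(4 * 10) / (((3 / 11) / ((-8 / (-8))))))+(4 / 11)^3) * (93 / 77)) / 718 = 2788915 / 10512238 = 0.27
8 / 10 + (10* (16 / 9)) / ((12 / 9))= 212 / 15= 14.13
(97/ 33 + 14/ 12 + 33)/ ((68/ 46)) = 56327/ 2244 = 25.10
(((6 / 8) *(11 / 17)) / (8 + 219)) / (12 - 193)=-33 / 2793916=-0.00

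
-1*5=-5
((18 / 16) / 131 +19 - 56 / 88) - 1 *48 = -341549 / 11528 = -29.63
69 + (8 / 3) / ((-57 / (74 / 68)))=68.95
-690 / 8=-86.25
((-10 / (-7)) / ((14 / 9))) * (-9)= -405 / 49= -8.27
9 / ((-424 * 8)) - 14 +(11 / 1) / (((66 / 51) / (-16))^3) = -8538173889 / 410432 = -20802.90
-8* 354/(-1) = 2832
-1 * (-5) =5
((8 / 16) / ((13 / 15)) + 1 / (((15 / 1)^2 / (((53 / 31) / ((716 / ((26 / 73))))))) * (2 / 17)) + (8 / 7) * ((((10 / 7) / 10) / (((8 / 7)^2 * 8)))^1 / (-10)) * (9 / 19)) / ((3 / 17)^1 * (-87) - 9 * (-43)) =28226729571499 / 18205669210809600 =0.00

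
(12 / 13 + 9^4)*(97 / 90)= 551639 / 78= 7072.29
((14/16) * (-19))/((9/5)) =-9.24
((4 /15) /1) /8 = 1 /30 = 0.03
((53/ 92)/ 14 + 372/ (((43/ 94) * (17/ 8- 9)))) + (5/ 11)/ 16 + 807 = 4196240901/ 6092240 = 688.78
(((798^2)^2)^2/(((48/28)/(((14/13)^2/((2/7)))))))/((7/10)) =556261875648146994348542.50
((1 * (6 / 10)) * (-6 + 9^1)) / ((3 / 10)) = 6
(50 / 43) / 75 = 2 / 129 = 0.02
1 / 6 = 0.17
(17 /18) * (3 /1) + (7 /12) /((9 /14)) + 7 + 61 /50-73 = -82403 /1350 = -61.04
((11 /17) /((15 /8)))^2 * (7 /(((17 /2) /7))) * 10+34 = 9034714 /221085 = 40.87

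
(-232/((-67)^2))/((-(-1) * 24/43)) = -1247/13467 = -0.09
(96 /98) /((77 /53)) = 2544 /3773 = 0.67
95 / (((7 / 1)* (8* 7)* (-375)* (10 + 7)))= -19 / 499800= -0.00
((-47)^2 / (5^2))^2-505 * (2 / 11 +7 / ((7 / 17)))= -5976634 / 6875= -869.33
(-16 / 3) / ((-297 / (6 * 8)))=256 / 297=0.86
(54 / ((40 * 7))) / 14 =27 / 1960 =0.01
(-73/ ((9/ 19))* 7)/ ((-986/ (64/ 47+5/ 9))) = 7873999/ 3753702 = 2.10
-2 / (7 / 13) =-26 / 7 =-3.71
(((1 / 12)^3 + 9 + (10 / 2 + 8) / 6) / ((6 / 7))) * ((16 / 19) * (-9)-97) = -268401973 / 196992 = -1362.50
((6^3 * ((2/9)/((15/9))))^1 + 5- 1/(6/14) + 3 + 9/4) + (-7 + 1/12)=149/5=29.80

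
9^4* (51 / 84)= 111537 / 28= 3983.46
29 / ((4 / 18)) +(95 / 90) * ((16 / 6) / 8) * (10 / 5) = 7085 / 54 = 131.20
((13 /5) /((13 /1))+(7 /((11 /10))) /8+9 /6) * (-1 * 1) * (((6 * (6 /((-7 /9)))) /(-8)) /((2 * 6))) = -1.20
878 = 878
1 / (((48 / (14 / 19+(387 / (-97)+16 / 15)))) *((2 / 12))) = -60437 / 221160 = -0.27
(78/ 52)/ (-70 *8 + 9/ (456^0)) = -3/ 1102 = -0.00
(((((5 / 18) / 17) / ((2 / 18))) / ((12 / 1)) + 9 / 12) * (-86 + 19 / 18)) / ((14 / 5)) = -2377595 / 102816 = -23.12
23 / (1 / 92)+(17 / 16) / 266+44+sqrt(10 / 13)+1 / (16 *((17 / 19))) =sqrt(130) / 13+156285663 / 72352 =2160.95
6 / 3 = 2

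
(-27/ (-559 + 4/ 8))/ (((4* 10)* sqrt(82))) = 27* sqrt(82)/ 1831880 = 0.00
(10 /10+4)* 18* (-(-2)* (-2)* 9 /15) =-216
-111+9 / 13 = -1434 / 13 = -110.31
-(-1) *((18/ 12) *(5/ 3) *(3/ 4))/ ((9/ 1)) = 5/ 24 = 0.21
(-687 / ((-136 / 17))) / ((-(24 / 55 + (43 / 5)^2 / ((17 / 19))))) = -3211725 / 3107848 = -1.03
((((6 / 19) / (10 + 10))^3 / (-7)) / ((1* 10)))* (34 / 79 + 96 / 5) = -104679 / 94825675000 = -0.00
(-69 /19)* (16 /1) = -1104 /19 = -58.11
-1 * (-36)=36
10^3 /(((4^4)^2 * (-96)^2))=125 /75497472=0.00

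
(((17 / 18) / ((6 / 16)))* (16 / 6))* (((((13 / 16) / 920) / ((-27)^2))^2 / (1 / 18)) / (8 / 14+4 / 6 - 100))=-1183 / 658524273753600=-0.00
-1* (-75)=75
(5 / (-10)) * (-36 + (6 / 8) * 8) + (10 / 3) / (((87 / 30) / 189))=6735 / 29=232.24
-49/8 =-6.12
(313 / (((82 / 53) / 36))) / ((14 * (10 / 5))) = 149301 / 574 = 260.11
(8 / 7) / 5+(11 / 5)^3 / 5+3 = 23442 / 4375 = 5.36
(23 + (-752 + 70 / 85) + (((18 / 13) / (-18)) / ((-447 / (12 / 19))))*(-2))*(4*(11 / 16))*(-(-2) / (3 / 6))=-5011429203 / 625651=-8009.94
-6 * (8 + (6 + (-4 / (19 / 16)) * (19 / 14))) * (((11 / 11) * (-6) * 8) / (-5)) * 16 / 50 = -152064 / 875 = -173.79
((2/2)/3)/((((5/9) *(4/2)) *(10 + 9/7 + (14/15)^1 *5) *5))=63/16750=0.00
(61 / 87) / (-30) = -61 / 2610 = -0.02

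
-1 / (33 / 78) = -26 / 11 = -2.36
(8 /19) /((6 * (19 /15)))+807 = 291347 /361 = 807.06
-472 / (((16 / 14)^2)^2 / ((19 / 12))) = -2691521 / 6144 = -438.07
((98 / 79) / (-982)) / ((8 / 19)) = -931 / 310312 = -0.00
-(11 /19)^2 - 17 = -6258 /361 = -17.34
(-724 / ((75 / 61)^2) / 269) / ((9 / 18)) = -5388008 / 1513125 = -3.56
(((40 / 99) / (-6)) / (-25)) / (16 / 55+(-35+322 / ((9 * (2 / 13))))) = 2 / 146901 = 0.00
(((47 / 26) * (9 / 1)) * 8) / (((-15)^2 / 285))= 10716 / 65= 164.86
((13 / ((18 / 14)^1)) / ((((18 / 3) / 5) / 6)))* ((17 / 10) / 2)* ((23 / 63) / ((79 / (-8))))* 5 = -50830 / 6399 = -7.94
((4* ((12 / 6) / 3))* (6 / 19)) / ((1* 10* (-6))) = -0.01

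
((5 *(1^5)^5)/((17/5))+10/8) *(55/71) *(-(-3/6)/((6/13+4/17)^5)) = 28684955454025/4472591712512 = 6.41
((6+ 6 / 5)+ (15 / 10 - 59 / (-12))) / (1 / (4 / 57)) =43 / 45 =0.96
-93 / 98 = -0.95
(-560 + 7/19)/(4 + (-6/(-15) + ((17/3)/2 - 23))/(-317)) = -14445690/104861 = -137.76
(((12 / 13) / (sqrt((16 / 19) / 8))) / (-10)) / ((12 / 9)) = -9 * sqrt(38) / 260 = -0.21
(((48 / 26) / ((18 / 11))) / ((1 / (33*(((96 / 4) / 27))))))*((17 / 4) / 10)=8228 / 585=14.06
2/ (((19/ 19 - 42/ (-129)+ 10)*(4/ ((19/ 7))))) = 817/ 6818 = 0.12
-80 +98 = 18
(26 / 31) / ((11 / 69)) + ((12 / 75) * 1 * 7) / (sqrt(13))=28 * sqrt(13) / 325 + 1794 / 341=5.57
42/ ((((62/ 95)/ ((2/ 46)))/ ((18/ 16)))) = 17955/ 5704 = 3.15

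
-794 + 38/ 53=-42044/ 53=-793.28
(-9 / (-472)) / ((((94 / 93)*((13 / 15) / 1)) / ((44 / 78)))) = 0.01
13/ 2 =6.50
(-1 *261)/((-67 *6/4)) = 174/67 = 2.60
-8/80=-1/10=-0.10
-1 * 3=-3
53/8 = 6.62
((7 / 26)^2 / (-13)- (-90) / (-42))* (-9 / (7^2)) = 1189467 / 3014284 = 0.39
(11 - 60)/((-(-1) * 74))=-49/74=-0.66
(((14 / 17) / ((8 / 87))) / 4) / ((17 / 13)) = 7917 / 4624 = 1.71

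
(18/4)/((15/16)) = 24/5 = 4.80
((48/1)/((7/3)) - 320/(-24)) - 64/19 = 12184/399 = 30.54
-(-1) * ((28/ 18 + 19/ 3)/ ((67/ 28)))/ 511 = 284/ 44019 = 0.01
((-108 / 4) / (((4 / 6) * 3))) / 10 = -27 / 20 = -1.35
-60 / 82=-30 / 41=-0.73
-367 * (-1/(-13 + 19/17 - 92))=-6239/1766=-3.53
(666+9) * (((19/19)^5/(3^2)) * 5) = 375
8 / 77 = 0.10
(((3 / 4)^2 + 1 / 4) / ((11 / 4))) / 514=13 / 22616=0.00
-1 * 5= -5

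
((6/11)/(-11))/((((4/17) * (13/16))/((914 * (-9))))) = 3356208/1573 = 2133.64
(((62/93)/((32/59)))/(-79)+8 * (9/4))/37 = 68197/140304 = 0.49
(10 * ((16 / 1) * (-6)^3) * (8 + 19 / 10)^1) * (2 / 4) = -171072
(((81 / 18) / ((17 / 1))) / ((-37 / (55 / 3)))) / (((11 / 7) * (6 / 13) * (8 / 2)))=-455 / 10064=-0.05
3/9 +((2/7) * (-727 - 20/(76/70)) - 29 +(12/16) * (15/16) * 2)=-240.24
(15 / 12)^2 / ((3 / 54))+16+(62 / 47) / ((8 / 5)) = 16901 / 376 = 44.95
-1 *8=-8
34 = 34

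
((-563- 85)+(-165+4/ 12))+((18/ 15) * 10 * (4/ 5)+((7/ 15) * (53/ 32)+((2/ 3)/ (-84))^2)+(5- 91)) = -564102023/ 635040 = -888.29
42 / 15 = 14 / 5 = 2.80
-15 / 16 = -0.94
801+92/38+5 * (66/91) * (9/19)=1392085/1729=805.14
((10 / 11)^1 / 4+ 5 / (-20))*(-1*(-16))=-4 / 11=-0.36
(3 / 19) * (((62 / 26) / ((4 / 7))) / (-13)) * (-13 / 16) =651 / 15808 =0.04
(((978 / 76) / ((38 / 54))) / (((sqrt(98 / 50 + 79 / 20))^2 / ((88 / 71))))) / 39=6454800 / 65640991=0.10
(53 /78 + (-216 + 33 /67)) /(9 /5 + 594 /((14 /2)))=-39294185 /15850458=-2.48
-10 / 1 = -10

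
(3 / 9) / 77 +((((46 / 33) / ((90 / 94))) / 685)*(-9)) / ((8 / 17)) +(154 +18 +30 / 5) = 17066717 / 95900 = 177.96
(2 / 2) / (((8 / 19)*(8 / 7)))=133 / 64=2.08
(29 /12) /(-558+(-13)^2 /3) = -0.00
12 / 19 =0.63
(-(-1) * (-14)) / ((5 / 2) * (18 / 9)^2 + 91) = -14 / 101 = -0.14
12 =12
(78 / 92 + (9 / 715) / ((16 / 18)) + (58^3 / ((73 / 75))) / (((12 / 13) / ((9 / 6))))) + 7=325751.36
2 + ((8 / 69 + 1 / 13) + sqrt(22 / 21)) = sqrt(462) / 21 + 1967 / 897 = 3.22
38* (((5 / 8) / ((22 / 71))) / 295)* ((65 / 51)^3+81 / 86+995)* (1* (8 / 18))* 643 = 9875696334297257 / 133268092452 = 74103.98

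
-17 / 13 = -1.31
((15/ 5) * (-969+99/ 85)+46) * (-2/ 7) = 816.43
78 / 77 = 1.01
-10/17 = -0.59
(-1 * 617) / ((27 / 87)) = -17893 / 9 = -1988.11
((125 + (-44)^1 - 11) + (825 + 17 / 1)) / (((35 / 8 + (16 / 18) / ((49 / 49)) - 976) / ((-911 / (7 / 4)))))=239279616 / 489251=489.07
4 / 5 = 0.80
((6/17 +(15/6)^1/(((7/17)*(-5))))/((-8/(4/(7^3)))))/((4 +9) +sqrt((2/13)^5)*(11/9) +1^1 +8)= 1233064053/21605056885720 - 62361*sqrt(26)/10802528442860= 0.00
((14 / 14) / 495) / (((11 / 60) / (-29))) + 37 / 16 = 11575 / 5808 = 1.99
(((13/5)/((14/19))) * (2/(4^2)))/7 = 247/3920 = 0.06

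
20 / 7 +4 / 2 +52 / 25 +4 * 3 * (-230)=-481786 / 175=-2753.06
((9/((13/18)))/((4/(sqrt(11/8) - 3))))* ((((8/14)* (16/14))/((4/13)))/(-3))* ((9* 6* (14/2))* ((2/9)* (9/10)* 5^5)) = 10935000/7 - 911250* sqrt(22)/7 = 951551.23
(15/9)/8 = 5/24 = 0.21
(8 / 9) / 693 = 8 / 6237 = 0.00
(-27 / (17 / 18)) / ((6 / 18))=-1458 / 17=-85.76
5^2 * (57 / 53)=1425 / 53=26.89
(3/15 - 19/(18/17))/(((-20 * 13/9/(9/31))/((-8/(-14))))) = 0.10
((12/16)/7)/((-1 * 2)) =-0.05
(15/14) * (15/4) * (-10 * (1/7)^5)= -1125/470596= -0.00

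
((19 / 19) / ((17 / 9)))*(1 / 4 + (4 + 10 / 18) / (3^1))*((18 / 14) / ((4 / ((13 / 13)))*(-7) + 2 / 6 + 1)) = -1719 / 38080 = -0.05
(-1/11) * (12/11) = -12/121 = -0.10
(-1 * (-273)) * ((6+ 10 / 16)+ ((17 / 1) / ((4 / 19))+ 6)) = 203931 / 8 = 25491.38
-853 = -853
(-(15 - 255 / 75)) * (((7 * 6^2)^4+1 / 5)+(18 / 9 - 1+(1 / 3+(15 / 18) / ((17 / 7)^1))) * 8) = -19881497085986 / 425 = -46779993143.50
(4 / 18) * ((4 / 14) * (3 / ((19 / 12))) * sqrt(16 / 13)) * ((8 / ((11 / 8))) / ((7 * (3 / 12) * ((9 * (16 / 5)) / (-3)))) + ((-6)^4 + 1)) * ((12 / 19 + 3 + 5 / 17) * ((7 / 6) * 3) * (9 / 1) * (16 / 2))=291686581248 * sqrt(13) / 6143137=171197.70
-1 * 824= -824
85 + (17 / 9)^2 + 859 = 76753 / 81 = 947.57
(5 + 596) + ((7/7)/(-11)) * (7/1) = 6604/11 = 600.36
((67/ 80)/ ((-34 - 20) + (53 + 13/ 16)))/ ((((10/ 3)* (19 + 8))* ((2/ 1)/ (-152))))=2546/ 675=3.77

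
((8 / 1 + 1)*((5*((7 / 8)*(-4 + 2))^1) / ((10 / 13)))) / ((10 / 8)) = -819 / 10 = -81.90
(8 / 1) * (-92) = -736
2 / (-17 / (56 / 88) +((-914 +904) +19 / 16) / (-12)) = -896 / 11639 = -0.08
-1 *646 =-646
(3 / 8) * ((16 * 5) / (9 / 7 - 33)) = -35 / 37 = -0.95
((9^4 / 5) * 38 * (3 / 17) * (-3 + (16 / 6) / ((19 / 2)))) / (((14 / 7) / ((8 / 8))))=-203391 / 17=-11964.18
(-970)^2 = 940900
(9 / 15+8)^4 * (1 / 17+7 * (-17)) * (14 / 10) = -910865.12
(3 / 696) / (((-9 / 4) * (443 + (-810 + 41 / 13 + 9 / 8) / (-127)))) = -6604 / 1549019079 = -0.00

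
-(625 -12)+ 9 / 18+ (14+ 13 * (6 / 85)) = -101589 / 170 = -597.58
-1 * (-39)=39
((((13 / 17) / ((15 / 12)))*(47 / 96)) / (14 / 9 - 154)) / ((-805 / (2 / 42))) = 611 / 5257229600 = 0.00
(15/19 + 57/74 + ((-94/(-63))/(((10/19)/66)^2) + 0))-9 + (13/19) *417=5841426959/246050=23740.81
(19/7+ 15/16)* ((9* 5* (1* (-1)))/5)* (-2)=3681/56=65.73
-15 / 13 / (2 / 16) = -120 / 13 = -9.23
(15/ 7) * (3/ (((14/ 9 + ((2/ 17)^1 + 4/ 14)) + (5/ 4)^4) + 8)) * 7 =12337920/ 3399871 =3.63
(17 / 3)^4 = 83521 / 81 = 1031.12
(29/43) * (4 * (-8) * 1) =-928/43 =-21.58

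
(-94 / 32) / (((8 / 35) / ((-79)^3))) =6336321.52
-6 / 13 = -0.46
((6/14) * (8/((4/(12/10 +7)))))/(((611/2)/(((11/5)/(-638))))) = -246/3100825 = -0.00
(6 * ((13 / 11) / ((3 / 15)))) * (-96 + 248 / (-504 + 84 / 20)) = -3421.23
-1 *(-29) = 29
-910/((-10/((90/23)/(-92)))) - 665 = -707665/1058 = -668.87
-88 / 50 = -44 / 25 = -1.76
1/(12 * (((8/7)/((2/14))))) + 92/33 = 985/352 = 2.80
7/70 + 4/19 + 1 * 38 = 7279/190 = 38.31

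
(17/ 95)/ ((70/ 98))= 119/ 475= 0.25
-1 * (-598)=598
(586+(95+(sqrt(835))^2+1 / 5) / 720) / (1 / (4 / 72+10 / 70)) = 2114251 / 18144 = 116.53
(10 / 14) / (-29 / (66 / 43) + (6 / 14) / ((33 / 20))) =-330 / 8609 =-0.04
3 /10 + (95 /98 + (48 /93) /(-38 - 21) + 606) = 272116529 /448105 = 607.26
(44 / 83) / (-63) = -44 / 5229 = -0.01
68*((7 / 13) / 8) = 119 / 26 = 4.58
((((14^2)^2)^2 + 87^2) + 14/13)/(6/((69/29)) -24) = -441263191197/6422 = -68711178.95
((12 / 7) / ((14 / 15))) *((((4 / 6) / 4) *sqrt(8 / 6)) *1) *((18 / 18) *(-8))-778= -778-80 *sqrt(3) / 49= -780.83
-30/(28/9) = -135/14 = -9.64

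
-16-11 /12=-16.92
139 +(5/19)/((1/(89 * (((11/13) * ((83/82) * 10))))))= 3439078/10127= 339.59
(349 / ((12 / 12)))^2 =121801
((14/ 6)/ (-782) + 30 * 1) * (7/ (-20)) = -492611/ 46920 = -10.50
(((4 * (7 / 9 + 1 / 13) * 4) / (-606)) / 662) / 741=-400 / 8695102221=-0.00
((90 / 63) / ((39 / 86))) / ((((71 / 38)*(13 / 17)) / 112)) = 8888960 / 35997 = 246.94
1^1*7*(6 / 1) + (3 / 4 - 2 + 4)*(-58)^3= -536516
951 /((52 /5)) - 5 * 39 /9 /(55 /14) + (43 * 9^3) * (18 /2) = 282208.93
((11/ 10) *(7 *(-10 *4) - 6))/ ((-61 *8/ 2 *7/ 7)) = 1573/ 1220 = 1.29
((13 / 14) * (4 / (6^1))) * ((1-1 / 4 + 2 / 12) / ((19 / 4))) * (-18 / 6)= -143 / 399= -0.36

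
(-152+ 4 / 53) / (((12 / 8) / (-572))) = 57933.89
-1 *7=-7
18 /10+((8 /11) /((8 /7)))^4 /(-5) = 129368 /73205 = 1.77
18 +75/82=1551/82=18.91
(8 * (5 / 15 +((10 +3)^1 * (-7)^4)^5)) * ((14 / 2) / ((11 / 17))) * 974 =82412809891139808527362106240 / 33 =2497357875489085106889761000.00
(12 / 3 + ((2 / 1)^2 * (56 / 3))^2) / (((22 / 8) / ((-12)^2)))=3213568 / 11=292142.55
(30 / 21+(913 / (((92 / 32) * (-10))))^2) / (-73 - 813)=-46745989 / 41010725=-1.14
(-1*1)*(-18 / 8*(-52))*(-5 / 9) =65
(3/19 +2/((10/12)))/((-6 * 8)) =-0.05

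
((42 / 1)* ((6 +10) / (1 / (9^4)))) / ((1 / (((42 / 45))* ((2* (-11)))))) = -452656512 / 5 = -90531302.40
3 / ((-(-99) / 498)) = 166 / 11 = 15.09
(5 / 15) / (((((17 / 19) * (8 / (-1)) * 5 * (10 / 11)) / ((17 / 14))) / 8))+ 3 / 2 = 2941 / 2100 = 1.40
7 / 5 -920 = -4593 / 5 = -918.60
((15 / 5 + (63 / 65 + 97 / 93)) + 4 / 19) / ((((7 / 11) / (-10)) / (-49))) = 92378594 / 22971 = 4021.53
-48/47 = -1.02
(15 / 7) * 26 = 390 / 7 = 55.71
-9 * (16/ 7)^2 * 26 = -59904/ 49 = -1222.53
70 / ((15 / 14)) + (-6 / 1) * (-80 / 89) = 18884 / 267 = 70.73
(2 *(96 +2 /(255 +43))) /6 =14305 /447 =32.00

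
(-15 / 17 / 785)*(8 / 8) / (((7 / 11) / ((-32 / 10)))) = 528 / 93415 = 0.01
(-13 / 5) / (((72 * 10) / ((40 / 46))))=-13 / 4140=-0.00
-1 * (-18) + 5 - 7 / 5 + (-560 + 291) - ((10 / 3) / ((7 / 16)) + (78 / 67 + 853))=-7803104 / 7035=-1109.18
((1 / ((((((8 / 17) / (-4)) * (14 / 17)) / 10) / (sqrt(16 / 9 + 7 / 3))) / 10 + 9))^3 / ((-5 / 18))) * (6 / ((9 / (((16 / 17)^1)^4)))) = -212005826788238904320000000 / 82069130352148267864223272859 - 49963029971978547200000 * sqrt(37) / 738622173169334410778009455731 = -0.00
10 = 10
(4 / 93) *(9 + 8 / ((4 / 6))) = 28 / 31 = 0.90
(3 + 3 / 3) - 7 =-3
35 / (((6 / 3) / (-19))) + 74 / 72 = -11933 / 36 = -331.47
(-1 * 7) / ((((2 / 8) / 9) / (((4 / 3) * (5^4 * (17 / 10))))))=-357000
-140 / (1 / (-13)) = 1820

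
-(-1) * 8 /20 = 2 /5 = 0.40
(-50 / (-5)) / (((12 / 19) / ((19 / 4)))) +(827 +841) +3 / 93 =1296971 / 744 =1743.24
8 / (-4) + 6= 4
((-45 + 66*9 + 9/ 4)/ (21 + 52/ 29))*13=831285/ 2644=314.40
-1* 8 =-8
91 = 91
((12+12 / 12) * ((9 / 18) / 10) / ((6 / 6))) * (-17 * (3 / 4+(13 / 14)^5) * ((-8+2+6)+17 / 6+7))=-156.51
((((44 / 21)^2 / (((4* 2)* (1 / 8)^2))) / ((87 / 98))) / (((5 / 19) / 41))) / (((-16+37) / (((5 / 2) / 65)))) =11.29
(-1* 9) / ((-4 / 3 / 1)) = 27 / 4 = 6.75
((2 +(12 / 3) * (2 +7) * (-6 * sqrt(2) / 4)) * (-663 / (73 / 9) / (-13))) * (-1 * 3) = -2754 / 73 +74358 * sqrt(2) / 73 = 1402.80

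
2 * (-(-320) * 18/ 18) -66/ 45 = 9578/ 15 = 638.53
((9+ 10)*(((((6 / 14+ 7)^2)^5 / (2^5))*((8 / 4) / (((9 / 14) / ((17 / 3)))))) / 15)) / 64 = 91193943792080896 / 16343210835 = 5579928.25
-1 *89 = -89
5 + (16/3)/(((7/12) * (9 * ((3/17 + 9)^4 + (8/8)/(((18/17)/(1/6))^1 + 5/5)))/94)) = 5.01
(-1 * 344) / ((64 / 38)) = -204.25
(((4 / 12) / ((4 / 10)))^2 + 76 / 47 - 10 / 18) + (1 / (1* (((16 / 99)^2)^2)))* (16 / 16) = 40681888087 / 27721728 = 1467.51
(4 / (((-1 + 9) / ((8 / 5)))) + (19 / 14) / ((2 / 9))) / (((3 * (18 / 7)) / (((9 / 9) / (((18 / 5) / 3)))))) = 967 / 1296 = 0.75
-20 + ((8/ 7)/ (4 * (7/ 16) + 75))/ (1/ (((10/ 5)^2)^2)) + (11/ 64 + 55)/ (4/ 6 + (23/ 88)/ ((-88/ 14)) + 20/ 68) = 4486993491/ 111451438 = 40.26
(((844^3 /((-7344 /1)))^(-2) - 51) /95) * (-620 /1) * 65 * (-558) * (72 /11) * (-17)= 24775108575657339277719900 /18443401383247049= 1343304744.11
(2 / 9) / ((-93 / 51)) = -34 / 279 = -0.12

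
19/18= 1.06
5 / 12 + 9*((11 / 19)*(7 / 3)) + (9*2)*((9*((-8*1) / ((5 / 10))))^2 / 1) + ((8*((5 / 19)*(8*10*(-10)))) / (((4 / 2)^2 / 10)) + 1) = 84143639 / 228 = 369051.05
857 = 857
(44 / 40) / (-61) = -11 / 610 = -0.02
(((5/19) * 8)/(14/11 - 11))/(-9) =440/18297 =0.02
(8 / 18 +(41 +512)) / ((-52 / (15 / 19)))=-24905 / 2964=-8.40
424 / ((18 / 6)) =141.33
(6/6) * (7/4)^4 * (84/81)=16807/1728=9.73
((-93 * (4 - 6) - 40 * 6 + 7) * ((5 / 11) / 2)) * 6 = -705 / 11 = -64.09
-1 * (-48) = 48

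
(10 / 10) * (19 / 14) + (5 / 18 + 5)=418 / 63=6.63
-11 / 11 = -1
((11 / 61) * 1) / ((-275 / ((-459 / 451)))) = 459 / 687775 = 0.00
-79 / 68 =-1.16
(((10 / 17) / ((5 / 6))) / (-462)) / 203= -2 / 265727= -0.00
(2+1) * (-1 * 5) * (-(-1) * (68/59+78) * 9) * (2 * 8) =-10087200/59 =-170969.49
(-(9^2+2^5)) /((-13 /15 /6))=10170 /13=782.31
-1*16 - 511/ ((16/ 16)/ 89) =-45495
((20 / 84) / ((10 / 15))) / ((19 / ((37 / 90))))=37 / 4788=0.01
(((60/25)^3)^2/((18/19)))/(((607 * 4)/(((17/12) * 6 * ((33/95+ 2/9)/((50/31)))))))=295659648/1185546875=0.25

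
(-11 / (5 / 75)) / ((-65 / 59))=1947 / 13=149.77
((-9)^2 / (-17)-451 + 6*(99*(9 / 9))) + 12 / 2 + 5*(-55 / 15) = 6421 / 51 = 125.90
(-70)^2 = 4900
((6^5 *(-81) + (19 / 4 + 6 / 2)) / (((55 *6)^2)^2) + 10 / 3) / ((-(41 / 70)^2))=-7747893749743 / 797413280400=-9.72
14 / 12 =7 / 6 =1.17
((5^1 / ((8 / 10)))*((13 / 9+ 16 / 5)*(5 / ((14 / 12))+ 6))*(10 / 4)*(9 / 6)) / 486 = 5225 / 2268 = 2.30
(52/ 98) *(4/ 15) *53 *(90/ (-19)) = -33072/ 931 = -35.52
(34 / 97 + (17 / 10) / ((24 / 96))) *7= 24276 / 485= 50.05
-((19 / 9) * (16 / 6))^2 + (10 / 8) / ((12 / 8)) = -44993 / 1458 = -30.86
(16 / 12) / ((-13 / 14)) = -1.44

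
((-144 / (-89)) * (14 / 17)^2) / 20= 7056 / 128605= 0.05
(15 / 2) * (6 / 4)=11.25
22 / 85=0.26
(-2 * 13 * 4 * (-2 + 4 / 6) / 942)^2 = 43264 / 1996569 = 0.02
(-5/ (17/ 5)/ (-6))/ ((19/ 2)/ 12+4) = 20/ 391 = 0.05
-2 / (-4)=1 / 2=0.50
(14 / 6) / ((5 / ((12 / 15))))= 28 / 75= 0.37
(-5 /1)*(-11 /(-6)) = -9.17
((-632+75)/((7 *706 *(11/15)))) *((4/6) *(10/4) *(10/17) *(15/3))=-348125/462077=-0.75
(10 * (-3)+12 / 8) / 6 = -19 / 4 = -4.75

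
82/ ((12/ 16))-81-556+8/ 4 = -1577/ 3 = -525.67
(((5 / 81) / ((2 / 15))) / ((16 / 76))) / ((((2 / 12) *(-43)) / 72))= -950 / 43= -22.09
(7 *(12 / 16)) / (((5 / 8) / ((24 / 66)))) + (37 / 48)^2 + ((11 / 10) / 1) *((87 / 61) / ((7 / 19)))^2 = 20.13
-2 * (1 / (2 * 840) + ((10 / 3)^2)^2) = -5600027 / 22680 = -246.91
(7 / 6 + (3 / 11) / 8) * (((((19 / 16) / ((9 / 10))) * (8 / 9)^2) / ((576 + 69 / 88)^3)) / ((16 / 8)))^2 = 0.00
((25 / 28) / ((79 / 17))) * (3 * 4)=1275 / 553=2.31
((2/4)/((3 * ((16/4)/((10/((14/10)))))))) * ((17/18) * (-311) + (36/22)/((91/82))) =-131642975/1513512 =-86.98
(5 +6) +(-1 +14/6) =12.33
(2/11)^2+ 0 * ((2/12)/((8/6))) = 4/121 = 0.03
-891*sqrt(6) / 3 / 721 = -297*sqrt(6) / 721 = -1.01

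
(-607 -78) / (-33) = 20.76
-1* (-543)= 543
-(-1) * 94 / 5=94 / 5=18.80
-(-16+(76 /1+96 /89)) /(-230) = 2718 /10235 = 0.27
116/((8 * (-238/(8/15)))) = -58/1785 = -0.03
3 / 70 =0.04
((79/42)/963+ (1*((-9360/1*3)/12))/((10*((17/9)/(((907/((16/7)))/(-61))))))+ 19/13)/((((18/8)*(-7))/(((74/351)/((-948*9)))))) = 0.00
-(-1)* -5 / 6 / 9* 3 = -5 / 18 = -0.28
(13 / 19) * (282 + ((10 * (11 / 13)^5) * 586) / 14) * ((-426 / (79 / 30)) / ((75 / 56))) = -432210384768 / 11281595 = -38311.11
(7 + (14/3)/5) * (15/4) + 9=155/4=38.75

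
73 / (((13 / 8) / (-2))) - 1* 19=-1415 / 13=-108.85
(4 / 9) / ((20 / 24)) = 8 / 15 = 0.53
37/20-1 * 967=-19303/20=-965.15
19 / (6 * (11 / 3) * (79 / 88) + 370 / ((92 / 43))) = 0.10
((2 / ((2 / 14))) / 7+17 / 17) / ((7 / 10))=30 / 7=4.29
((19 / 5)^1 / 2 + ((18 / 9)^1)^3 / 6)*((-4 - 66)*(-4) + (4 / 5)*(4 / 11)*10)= 150932 / 165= 914.74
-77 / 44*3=-21 / 4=-5.25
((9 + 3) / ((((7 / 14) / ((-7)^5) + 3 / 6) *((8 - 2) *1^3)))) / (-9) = -0.44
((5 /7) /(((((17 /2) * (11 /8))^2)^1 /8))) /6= 5120 /734349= 0.01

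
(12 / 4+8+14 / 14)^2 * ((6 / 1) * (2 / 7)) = 1728 / 7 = 246.86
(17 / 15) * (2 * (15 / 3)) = 34 / 3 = 11.33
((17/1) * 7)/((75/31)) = 3689/75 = 49.19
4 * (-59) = -236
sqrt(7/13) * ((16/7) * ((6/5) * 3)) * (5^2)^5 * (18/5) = 2025000000 * sqrt(91)/91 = 212277679.44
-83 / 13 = -6.38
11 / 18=0.61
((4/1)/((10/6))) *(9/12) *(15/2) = 27/2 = 13.50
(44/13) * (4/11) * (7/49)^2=16/637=0.03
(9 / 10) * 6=27 / 5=5.40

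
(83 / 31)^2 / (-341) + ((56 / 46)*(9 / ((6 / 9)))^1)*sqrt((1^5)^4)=123712531 / 7537123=16.41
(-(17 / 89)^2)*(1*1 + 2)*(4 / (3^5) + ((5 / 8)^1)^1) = -360383 / 5132808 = -0.07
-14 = -14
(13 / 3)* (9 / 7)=39 / 7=5.57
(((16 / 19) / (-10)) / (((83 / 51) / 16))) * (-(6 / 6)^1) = 6528 / 7885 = 0.83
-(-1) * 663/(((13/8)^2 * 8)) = 408/13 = 31.38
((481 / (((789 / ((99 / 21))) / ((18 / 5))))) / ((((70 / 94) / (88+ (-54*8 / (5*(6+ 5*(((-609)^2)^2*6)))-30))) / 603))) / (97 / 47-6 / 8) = 3892665721725748022747472 / 10525061003193219875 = 369847.33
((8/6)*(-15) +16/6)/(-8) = 13/6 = 2.17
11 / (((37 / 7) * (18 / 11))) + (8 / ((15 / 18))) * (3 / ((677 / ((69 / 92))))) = 2939023 / 2254410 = 1.30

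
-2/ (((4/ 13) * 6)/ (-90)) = 195/ 2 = 97.50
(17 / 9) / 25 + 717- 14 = 158192 / 225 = 703.08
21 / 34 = 0.62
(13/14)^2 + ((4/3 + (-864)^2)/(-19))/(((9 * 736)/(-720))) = 57766981/13524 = 4271.44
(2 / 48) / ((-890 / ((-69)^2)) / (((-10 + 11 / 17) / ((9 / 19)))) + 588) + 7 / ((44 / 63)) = 828824101537 / 82693883536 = 10.02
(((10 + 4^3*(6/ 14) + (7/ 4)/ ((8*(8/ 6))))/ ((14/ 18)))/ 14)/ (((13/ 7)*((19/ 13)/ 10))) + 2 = 1754071/ 119168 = 14.72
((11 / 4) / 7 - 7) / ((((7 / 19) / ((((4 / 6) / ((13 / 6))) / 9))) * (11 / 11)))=-3515 / 5733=-0.61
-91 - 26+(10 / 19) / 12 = -13333 / 114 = -116.96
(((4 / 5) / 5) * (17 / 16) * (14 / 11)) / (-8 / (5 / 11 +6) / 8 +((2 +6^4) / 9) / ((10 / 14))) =76041 / 70907210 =0.00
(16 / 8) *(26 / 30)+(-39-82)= -1789 / 15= -119.27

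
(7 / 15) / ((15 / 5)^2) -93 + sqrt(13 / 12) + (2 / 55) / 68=-938585 / 10098 + sqrt(39) / 6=-91.91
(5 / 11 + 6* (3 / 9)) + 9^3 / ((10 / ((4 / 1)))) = 16173 / 55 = 294.05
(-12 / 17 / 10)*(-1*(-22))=-132 / 85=-1.55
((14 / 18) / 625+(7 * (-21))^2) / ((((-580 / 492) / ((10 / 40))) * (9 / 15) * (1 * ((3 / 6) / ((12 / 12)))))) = -2491787956 / 163125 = -15275.33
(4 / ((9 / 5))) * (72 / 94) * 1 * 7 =560 / 47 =11.91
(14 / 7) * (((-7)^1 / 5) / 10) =-7 / 25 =-0.28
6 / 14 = 0.43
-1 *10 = -10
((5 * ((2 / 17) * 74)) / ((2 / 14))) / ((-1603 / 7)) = -5180 / 3893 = -1.33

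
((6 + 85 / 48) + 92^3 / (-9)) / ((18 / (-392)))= 610436561 / 324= 1884063.46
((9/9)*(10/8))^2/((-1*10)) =-5/32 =-0.16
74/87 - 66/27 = -416/261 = -1.59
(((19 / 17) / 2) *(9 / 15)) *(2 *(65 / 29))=741 / 493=1.50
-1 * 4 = -4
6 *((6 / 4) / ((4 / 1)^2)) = 9 / 16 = 0.56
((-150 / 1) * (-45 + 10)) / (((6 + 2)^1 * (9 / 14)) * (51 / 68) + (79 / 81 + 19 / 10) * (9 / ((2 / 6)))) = 1102500 / 17113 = 64.42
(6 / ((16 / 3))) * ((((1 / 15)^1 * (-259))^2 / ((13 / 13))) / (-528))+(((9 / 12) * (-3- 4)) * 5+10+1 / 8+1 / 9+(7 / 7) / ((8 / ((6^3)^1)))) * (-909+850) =-205544843 / 316800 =-648.82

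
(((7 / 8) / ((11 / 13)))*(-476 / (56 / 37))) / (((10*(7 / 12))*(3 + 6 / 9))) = -73593 / 4840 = -15.21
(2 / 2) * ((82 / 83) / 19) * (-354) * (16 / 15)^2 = -2477056 / 118275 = -20.94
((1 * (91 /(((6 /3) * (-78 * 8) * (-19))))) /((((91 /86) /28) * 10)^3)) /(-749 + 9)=-556549 /5791841250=-0.00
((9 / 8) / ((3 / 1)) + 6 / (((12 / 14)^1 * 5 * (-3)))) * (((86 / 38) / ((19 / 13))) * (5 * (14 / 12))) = -43043 / 51984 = -0.83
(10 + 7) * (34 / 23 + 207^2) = 16754537 / 23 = 728458.13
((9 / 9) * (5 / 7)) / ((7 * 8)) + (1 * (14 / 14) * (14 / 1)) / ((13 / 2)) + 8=51809 / 5096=10.17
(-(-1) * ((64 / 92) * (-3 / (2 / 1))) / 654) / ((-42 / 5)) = 10 / 52647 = 0.00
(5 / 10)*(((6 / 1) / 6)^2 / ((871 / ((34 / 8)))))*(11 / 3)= 187 / 20904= 0.01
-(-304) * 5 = 1520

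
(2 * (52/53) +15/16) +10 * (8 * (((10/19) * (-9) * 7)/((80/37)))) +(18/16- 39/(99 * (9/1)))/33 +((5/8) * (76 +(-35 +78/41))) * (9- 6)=-7403337118723/6474462192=-1143.47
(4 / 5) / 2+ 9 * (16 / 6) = 122 / 5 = 24.40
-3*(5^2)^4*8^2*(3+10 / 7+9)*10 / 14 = -719387755.10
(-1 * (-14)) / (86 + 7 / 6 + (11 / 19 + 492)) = 1596 / 66091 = 0.02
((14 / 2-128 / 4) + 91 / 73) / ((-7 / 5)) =8670 / 511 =16.97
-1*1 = -1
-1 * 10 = -10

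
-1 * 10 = -10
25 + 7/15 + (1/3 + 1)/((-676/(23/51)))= 3292343/129285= 25.47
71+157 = 228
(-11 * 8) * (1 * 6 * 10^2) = -52800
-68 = -68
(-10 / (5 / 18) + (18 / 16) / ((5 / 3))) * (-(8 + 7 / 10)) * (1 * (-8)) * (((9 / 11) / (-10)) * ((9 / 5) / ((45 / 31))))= 34297749 / 137500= 249.44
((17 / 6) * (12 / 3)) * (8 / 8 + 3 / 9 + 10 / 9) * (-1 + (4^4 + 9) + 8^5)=915108.74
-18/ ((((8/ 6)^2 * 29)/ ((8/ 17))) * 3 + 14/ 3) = -27/ 500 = -0.05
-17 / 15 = -1.13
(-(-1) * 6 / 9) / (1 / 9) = 6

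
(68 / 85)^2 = 16 / 25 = 0.64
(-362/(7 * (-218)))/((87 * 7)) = 181/464667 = 0.00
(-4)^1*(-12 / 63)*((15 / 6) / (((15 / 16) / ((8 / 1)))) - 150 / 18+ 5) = 96 / 7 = 13.71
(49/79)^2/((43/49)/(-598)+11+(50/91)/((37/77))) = 0.03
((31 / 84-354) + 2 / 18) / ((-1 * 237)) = 89087 / 59724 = 1.49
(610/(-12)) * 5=-1525/6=-254.17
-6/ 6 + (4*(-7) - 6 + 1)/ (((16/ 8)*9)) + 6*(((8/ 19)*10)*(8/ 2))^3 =1179531397/ 41154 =28661.40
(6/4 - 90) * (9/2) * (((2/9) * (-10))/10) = 177/2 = 88.50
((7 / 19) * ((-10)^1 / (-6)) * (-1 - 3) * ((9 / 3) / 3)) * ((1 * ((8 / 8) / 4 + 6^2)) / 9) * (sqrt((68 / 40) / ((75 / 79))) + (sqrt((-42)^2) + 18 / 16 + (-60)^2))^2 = -64662945502253 / 492480 - 1972145 * sqrt(40290) / 4104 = -131397109.02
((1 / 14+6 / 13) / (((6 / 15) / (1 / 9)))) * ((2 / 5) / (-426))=-97 / 697788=-0.00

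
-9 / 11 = -0.82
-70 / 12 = -35 / 6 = -5.83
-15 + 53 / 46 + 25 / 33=-13.09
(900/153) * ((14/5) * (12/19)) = 10.40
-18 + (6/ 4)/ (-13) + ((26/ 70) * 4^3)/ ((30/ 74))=553109/ 13650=40.52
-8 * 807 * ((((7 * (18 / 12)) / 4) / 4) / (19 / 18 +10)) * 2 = -152523 / 199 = -766.45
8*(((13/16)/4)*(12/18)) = 13/12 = 1.08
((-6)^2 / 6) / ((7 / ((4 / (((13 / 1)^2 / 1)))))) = 24 / 1183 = 0.02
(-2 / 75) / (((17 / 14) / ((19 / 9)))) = -532 / 11475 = -0.05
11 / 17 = 0.65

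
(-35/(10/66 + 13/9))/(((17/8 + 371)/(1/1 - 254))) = 233772/15721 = 14.87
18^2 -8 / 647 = 209620 / 647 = 323.99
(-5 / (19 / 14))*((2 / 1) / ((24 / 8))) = -140 / 57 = -2.46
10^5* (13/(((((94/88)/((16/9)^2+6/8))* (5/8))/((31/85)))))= 179731552000/64719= 2777106.44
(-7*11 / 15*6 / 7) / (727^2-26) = -22 / 2642515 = -0.00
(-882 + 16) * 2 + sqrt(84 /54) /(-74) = -1732 - sqrt(14) /222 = -1732.02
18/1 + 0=18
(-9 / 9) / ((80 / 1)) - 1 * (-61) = 60.99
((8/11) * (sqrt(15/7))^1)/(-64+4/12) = -0.02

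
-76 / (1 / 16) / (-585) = 2.08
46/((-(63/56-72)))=368/567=0.65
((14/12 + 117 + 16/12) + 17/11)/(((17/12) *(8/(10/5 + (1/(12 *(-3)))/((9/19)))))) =98531/4752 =20.73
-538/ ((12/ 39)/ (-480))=839280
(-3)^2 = 9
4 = 4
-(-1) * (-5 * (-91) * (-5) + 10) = -2265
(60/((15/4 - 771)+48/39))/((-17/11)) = 34320/677161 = 0.05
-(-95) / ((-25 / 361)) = -6859 / 5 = -1371.80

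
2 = 2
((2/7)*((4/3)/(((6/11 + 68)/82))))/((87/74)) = 266992/688779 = 0.39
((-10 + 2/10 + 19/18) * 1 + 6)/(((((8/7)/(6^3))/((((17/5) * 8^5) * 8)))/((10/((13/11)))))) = -19559350272/5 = -3911870054.40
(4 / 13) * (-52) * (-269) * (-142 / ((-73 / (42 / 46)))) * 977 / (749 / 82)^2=12044925835392 / 134560097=89513.36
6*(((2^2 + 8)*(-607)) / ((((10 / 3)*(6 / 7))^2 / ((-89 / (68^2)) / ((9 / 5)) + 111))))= -594207.89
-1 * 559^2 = -312481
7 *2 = 14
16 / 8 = 2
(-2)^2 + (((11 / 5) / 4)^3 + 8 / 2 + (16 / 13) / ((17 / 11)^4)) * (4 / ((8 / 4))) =55436315863 / 4343092000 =12.76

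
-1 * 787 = -787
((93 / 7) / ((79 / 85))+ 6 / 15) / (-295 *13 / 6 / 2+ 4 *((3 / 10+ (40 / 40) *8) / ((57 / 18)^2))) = -176013492 / 3788306039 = -0.05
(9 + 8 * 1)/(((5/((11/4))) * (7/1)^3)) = 187/6860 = 0.03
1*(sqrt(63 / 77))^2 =9 / 11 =0.82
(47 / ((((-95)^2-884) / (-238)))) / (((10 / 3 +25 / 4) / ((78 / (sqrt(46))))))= -747864 * sqrt(46) / 3076135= -1.65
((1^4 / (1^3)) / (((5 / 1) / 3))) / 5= 3 / 25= 0.12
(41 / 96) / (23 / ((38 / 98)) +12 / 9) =779 / 110624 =0.01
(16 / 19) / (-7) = -16 / 133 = -0.12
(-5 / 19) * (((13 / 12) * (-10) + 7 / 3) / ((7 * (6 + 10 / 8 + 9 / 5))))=850 / 24073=0.04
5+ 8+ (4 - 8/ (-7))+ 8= 183/ 7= 26.14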